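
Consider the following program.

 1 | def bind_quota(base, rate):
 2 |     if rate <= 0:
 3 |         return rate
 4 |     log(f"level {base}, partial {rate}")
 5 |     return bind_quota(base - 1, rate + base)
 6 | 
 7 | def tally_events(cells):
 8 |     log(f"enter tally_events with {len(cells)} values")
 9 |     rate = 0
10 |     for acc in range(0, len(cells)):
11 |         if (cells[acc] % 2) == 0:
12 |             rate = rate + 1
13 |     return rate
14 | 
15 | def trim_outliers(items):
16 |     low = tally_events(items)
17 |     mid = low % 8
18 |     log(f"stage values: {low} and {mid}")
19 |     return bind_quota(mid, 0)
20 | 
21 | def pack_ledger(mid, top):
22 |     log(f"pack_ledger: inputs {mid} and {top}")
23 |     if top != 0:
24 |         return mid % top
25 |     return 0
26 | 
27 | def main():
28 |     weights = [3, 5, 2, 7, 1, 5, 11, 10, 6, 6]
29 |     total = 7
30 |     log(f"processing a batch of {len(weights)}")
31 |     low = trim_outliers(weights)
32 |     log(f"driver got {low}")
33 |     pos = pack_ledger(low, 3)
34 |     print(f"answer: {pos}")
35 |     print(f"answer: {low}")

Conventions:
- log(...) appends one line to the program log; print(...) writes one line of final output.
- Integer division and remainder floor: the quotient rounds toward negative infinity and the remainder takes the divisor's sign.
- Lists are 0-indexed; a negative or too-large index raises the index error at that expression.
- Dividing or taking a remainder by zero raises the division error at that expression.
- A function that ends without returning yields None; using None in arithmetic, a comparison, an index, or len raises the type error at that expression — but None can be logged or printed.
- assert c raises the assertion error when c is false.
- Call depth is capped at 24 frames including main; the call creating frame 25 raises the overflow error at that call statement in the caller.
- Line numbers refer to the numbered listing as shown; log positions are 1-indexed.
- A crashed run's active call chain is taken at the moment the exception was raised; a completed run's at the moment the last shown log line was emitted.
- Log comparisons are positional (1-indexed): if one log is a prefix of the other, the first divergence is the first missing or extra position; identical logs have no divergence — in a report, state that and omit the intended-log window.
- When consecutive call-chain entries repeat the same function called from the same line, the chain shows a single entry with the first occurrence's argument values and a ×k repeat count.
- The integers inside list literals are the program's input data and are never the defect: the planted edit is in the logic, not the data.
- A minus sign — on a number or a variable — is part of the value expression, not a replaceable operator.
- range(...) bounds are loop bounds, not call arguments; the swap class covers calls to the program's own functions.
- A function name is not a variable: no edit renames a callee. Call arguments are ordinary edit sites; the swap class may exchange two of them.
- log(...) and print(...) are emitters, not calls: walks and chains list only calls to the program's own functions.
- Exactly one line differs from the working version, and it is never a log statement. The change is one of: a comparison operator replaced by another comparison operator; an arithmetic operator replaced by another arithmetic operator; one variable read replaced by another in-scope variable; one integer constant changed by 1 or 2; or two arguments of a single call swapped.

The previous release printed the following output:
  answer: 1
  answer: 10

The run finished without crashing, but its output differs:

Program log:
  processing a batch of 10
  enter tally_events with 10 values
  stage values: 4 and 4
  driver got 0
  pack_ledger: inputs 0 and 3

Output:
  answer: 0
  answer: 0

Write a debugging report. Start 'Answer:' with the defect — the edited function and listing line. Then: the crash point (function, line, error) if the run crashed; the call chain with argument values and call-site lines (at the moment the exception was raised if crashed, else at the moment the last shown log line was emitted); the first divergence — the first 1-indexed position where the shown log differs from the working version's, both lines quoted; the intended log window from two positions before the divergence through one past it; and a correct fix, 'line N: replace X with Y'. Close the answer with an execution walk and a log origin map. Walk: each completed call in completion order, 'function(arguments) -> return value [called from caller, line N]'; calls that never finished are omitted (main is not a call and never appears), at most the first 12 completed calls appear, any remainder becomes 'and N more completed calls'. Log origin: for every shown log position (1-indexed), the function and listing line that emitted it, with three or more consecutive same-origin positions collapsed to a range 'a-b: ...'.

Answer: the defect is in bind_quota at line 2.
Core observation: At log position 4 the runs split — shown 'driver got 0', but the working version logs 'level 4, partial 0'.
Call chain: main -> pack_ledger(0, 3) (called at line 33).
First divergence: position 4 — the shown line 'driver got 0' should read 'level 4, partial 0'.
Intended log window:
  2: enter tally_events with 10 values
  3: stage values: 4 and 4
  4: level 4, partial 0
  5: level 3, partial 4
Execution walk:
  tally_events([3, 5, 2, 7, 1, 5, 11, 10, 6, 6]) -> 4  [called from trim_outliers, line 16]
  bind_quota(4, 0) -> 0  [called from trim_outliers, line 19]
  trim_outliers([3, 5, 2, 7, 1, 5, 11, 10, 6, 6]) -> 0  [called from main, line 31]
  pack_ledger(0, 3) -> 0  [called from main, line 33]
Log line origins:
  1: from main, line 30
  2: from tally_events, line 8
  3: from trim_outliers, line 18
  4: from main, line 32
  5: from pack_ledger, line 22
A correct fix: line 2: replace `rate` with `base`.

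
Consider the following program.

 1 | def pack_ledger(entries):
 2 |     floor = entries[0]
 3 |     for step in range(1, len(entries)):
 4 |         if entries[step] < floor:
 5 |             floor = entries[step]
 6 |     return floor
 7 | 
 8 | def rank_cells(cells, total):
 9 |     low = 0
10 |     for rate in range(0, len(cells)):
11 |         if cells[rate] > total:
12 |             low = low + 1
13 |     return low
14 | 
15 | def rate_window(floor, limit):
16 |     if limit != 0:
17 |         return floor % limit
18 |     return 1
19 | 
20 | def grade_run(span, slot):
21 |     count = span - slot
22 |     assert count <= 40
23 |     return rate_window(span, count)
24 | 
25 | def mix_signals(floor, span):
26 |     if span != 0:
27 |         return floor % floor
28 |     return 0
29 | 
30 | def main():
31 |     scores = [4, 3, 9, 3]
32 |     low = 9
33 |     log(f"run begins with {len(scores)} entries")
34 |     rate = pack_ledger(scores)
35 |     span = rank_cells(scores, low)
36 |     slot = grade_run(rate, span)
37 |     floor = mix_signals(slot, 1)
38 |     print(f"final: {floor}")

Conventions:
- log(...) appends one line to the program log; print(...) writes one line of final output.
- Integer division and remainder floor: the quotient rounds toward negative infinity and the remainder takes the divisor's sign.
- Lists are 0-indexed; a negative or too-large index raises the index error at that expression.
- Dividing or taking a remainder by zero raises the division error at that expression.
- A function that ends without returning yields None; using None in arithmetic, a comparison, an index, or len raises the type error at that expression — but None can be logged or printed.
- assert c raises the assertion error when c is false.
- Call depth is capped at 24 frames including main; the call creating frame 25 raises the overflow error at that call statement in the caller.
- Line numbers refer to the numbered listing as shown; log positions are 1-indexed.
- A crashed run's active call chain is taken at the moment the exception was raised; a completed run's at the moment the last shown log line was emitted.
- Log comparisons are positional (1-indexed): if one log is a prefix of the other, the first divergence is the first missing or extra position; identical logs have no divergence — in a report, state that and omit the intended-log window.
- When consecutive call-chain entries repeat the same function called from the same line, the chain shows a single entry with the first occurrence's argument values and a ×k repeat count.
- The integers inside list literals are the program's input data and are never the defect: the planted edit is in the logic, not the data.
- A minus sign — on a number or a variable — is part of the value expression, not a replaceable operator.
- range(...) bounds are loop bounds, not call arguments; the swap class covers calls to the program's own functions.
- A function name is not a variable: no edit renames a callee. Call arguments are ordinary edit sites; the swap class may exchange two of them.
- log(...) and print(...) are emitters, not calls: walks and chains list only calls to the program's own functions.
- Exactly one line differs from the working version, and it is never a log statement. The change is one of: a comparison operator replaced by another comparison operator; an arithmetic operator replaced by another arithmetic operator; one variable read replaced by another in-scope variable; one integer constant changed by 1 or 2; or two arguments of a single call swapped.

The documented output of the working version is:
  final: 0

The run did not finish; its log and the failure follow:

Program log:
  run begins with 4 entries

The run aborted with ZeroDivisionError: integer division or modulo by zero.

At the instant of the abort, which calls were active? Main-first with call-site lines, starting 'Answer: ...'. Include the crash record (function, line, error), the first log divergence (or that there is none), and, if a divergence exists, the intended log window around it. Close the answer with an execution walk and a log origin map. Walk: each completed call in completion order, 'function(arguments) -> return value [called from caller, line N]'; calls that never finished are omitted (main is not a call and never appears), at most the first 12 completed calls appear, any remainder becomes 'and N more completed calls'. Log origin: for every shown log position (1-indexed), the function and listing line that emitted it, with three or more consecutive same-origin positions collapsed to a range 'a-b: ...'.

Answer: main -> mix_signals (called at line 37).
The tell: No log line differs; the crash is the first visible symptom.
Crash: mix_signals, line 27, ZeroDivisionError.
First divergence: none; the two logs match at every position.
Execution walk:
  pack_ledger([4, 3, 9, 3]) -> 3  [called from main, line 34]
  rank_cells([4, 3, 9, 3], 9) -> 0  [called from main, line 35]
  rate_window(3, 3) -> 0  [called from grade_run, line 23]
  grade_run(3, 0) -> 0  [called from main, line 36]
Log line origins:
  1: logged in main at line 33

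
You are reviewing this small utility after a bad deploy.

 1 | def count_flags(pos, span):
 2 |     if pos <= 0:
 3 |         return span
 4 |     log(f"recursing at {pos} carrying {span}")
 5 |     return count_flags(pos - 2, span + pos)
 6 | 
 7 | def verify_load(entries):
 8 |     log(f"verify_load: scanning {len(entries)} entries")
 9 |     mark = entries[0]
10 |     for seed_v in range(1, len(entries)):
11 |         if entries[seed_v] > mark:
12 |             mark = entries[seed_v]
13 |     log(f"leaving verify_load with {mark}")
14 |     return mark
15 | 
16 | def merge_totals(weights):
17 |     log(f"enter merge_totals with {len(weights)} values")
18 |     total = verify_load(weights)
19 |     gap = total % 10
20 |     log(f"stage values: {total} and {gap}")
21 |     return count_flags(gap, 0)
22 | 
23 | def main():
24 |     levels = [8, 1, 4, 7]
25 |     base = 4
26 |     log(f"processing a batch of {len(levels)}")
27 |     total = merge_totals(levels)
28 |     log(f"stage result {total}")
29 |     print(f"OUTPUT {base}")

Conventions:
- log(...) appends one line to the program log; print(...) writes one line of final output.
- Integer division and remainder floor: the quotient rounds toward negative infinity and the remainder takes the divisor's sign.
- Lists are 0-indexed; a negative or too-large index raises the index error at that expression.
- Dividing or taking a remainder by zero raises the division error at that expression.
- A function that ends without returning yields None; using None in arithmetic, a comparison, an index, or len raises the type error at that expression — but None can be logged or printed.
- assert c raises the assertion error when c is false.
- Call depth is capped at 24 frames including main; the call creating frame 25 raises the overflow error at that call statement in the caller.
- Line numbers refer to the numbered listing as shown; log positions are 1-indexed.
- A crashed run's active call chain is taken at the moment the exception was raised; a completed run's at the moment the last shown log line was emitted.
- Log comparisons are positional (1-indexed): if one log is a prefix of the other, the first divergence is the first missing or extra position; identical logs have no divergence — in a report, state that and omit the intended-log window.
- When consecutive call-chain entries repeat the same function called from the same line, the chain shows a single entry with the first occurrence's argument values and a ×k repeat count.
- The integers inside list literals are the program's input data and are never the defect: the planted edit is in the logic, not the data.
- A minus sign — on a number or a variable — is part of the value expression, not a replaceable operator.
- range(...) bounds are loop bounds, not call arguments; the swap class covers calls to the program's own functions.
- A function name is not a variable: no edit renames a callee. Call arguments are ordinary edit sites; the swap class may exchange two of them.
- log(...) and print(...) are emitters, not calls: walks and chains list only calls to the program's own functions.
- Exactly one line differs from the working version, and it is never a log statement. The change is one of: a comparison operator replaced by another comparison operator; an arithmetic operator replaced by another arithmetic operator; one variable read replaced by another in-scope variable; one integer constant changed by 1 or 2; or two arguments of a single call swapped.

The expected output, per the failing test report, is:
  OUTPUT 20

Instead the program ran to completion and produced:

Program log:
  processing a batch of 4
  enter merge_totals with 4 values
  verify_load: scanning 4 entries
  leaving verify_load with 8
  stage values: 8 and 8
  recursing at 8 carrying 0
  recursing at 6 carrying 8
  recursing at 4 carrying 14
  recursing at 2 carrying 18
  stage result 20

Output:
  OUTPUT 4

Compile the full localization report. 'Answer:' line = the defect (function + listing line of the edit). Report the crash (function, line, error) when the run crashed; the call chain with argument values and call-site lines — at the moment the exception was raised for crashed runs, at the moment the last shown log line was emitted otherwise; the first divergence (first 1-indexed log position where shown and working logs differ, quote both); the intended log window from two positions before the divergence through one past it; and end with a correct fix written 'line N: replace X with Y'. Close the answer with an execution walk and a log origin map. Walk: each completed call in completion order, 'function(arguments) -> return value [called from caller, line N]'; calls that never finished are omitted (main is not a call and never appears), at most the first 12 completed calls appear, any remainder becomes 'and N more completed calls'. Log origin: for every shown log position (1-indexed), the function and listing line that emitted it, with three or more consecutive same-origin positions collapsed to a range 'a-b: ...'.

Answer: the defect is in main at line 29.
Key fact: The logs agree in full; only the final output differs.
Call chain: main.
First divergence: none (the log streams are identical).
Execution walk:
  verify_load([8, 1, 4, 7]) -> 8  [called from merge_totals, line 18]
  count_flags(0, 20) -> 20  [called from count_flags, line 5]
  count_flags(2, 18) -> 20  [called from count_flags, line 5]
  count_flags(4, 14) -> 20  [called from count_flags, line 5]
  count_flags(6, 8) -> 20  [called from count_flags, line 5]
  count_flags(8, 0) -> 20  [called from merge_totals, line 21]
  merge_totals([8, 1, 4, 7]) -> 20  [called from main, line 27]
Origin of each log line:
  1: logged in main at line 26
  2: logged in merge_totals at line 17
  3: logged in verify_load at line 8
  4: logged in verify_load at line 13
  5: logged in merge_totals at line 20
  6-9: logged in count_flags at line 4
  10: logged in main at line 28
A correct fix: line 29: replace `base` with `total`.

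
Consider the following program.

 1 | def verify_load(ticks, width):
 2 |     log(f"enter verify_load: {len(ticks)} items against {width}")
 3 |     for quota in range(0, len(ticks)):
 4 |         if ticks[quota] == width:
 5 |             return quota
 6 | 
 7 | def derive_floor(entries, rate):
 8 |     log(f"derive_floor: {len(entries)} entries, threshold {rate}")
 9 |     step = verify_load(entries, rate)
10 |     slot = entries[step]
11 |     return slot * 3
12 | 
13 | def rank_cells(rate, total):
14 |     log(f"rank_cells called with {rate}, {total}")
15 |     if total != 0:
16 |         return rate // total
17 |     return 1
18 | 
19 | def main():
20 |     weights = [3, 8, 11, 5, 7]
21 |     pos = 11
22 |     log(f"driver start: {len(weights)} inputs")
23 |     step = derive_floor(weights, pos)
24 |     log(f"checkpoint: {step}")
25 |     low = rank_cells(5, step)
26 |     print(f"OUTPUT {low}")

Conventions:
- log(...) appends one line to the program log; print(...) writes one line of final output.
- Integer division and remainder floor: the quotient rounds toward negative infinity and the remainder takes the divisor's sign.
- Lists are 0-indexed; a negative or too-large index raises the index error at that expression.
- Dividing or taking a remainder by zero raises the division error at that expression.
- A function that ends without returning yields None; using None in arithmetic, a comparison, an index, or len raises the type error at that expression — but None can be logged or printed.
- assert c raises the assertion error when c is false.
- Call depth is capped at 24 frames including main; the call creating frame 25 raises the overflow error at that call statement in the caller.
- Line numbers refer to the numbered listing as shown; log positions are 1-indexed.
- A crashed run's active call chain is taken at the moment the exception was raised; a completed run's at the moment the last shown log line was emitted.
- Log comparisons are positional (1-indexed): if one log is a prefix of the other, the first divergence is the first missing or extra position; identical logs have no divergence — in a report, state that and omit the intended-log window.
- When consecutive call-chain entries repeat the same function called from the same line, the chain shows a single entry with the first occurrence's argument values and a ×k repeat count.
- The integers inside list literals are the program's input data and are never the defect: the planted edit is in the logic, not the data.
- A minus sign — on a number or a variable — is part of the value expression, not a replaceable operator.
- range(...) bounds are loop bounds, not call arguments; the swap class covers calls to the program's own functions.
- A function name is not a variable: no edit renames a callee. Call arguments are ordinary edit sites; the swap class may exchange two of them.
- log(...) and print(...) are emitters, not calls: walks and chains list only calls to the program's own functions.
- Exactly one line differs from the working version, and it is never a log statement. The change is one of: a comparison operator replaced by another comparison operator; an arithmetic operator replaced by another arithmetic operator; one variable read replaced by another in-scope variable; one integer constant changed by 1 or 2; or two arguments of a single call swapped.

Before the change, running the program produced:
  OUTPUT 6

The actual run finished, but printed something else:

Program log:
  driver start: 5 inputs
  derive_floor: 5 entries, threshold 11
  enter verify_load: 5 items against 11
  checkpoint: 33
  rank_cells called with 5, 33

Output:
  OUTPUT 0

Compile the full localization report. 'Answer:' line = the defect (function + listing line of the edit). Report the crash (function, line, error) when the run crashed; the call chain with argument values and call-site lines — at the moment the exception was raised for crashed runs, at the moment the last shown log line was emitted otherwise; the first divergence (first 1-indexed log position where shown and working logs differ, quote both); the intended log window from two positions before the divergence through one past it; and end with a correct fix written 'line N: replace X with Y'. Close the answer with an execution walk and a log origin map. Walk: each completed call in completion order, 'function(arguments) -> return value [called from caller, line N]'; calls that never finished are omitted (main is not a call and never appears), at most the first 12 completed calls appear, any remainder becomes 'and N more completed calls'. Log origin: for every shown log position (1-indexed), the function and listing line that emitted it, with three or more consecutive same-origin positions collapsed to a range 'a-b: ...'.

Answer: the defect is in main at line 25.
Core observation: Everything matches until log position 5, which reads 'rank_cells called with 5, 33' in place of 'rank_cells called with 33, 5'.
Call chain: main -> rank_cells(5, 33) (called at line 25).
First divergence: position 5 — the shown line 'rank_cells called with 5, 33' should read 'rank_cells called with 33, 5'.
Intended log window:
  3: enter verify_load: 5 items against 11
  4: checkpoint: 33
  5: rank_cells called with 33, 5
Execution walk:
  verify_load([3, 8, 11, 5, 7], 11) -> 2  [called from derive_floor, line 9]
  derive_floor([3, 8, 11, 5, 7], 11) -> 33  [called from main, line 23]
  rank_cells(5, 33) -> 0  [called from main, line 25]
Origin of each log line:
  1: emitted by main (line 22)
  2: emitted by derive_floor (line 8)
  3: emitted by verify_load (line 2)
  4: emitted by main (line 24)
  5: emitted by rank_cells (line 14)
A correct fix: line 25: replace `rank_cells(5, step)` with `rank_cells(step, 5)`.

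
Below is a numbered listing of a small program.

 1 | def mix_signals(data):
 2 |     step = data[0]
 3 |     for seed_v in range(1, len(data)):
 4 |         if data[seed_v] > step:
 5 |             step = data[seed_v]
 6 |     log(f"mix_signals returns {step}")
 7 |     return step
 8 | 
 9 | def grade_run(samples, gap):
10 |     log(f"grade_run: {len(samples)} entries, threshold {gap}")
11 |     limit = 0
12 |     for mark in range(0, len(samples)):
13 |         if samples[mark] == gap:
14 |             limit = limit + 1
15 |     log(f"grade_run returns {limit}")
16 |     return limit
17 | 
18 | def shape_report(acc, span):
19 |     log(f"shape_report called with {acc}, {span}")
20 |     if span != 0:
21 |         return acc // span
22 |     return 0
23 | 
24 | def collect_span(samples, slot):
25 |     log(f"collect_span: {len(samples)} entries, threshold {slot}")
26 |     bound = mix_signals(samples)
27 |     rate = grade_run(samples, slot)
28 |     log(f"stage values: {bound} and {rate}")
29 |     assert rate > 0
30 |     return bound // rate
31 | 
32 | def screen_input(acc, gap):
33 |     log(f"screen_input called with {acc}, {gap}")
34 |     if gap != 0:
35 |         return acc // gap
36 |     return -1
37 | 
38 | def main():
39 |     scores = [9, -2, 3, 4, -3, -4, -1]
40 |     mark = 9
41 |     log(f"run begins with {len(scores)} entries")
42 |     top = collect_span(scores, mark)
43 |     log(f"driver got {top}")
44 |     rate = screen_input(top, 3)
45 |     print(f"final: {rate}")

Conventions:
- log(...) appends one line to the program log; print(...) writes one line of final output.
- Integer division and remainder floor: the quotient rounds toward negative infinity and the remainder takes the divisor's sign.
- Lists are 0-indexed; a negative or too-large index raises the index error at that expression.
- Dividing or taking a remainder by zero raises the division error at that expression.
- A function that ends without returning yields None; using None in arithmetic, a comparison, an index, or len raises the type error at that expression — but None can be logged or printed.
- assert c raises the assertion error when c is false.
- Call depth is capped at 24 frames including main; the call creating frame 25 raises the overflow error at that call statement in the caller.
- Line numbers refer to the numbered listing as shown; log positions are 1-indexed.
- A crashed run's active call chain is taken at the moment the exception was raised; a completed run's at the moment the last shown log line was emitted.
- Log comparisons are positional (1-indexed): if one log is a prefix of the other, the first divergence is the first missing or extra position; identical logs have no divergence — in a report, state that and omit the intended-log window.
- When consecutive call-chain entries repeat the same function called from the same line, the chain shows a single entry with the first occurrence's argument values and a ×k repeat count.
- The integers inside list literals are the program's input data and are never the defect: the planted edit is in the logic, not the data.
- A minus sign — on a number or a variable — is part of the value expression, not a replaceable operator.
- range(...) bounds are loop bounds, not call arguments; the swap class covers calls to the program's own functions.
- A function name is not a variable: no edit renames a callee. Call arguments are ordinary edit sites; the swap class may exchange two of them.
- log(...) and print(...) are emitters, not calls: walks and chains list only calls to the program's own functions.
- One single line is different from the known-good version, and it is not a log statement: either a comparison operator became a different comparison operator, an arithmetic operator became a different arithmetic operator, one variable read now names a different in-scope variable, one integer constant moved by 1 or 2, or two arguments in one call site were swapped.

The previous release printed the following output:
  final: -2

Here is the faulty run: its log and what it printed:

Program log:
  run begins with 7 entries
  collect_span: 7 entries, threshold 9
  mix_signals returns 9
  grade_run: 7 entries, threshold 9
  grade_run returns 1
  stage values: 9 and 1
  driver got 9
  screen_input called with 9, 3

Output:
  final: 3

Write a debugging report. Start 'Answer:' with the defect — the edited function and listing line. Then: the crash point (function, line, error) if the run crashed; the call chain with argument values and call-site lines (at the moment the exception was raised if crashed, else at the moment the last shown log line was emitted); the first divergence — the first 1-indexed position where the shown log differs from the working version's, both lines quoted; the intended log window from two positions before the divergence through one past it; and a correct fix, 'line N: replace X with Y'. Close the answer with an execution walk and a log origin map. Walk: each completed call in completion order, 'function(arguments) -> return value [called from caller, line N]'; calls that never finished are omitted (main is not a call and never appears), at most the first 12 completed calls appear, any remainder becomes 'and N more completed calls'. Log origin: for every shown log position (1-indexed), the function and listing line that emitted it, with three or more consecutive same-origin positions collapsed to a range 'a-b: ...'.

Answer: the defect is in mix_signals at line 4.
Core observation: At log position 3 the runs split — shown 'mix_signals returns 9', but the working version logs 'mix_signals returns -4'.
Call chain: main -> screen_input(9, 3) (called at line 44).
First divergence: position 3; shown 'mix_signals returns 9' vs intended 'mix_signals returns -4'.
Intended log window:
  1: run begins with 7 entries
  2: collect_span: 7 entries, threshold 9
  3: mix_signals returns -4
  4: grade_run: 7 entries, threshold 9
Execution walk:
  mix_signals([9, -2, 3, 4, -3, -4, -1]) -> 9  [called from collect_span, line 26]
  grade_run([9, -2, 3, 4, -3, -4, -1], 9) -> 1  [called from collect_span, line 27]
  collect_span([9, -2, 3, 4, -3, -4, -1], 9) -> 9  [called from main, line 42]
  screen_input(9, 3) -> 3  [called from main, line 44]
Origin of each log line:
  1: from main, line 41
  2: from collect_span, line 25
  3: from mix_signals, line 6
  4: from grade_run, line 10
  5: from grade_run, line 15
  6: from collect_span, line 28
  7: from main, line 43
  8: from screen_input, line 33
A correct fix: line 4: replace `>` with `<`.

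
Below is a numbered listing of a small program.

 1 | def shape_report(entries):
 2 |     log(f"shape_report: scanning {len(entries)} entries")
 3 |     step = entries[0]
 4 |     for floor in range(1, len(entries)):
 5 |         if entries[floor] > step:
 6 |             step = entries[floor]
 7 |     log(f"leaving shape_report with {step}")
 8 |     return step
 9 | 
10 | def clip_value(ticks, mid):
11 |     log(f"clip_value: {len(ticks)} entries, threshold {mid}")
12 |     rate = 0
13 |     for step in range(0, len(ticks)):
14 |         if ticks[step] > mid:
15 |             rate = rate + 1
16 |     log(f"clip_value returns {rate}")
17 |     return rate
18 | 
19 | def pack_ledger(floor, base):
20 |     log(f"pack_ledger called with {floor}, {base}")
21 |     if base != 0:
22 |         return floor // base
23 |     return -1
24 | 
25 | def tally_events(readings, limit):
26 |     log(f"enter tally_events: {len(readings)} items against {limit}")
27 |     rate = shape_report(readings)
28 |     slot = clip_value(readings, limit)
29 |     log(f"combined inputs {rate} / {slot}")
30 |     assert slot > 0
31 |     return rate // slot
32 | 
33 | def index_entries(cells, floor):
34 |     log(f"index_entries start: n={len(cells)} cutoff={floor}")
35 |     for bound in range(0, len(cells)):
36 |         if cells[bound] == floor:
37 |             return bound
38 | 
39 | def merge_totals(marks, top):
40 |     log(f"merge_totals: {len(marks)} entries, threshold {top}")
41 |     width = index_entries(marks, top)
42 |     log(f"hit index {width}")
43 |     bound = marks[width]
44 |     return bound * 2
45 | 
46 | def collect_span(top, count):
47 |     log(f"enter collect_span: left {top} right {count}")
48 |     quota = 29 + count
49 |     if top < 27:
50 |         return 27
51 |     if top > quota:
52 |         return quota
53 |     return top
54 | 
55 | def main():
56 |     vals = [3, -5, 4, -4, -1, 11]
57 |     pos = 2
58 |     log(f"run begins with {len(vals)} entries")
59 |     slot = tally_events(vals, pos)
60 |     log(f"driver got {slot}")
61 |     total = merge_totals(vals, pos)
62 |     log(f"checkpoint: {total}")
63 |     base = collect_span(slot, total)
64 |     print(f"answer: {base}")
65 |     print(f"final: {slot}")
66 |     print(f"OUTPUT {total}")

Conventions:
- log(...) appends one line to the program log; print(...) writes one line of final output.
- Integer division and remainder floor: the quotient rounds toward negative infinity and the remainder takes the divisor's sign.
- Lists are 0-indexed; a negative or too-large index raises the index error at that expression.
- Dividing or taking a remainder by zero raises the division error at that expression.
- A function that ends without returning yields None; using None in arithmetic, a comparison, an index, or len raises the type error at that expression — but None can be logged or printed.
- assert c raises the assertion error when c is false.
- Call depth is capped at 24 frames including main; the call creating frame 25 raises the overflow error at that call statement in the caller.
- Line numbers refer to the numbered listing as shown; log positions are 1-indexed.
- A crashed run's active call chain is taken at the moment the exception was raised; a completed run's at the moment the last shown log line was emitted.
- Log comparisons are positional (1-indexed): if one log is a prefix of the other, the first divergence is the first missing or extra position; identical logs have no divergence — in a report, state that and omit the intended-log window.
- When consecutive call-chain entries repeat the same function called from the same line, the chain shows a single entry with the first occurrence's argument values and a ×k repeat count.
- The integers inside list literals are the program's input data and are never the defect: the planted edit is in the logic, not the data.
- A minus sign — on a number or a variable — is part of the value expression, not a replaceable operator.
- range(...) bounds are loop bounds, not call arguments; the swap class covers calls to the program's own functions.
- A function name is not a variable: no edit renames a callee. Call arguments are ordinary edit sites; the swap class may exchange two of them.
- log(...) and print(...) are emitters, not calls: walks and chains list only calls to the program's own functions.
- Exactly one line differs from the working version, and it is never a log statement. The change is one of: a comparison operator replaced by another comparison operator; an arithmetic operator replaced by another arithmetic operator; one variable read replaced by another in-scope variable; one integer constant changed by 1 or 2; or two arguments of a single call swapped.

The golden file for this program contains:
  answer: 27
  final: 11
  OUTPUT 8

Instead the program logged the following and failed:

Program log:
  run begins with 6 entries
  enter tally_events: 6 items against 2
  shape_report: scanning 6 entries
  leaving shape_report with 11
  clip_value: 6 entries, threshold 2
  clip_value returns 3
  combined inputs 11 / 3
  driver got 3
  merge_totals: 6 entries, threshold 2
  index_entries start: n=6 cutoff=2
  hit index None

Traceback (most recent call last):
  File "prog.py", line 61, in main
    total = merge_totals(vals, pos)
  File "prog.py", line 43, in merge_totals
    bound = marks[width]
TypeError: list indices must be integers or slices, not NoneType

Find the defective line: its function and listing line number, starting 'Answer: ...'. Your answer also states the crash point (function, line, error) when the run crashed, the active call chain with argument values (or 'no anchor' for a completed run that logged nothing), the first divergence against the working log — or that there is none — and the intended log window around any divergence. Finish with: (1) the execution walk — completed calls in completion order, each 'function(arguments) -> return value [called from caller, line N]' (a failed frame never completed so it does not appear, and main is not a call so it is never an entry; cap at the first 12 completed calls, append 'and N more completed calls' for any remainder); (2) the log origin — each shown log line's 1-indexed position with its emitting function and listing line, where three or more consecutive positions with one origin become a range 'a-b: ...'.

Answer: the defect is in main at line 57.
Core observation: Position 2 is the first bad log line: 'enter tally_events: 6 items against 2' should read 'enter tally_events: 6 items against 4'.
Crash: merge_totals, line 43, TypeError.
Call chain: main -> merge_totals([3, -5, 4, -4, -1, 11], 2) (called at line 61).
First divergence: at position 2 the run shows 'enter tally_events: 6 items against 2' where the working version logs 'enter tally_events: 6 items against 4'.
Intended log window:
  1: run begins with 6 entries
  2: enter tally_events: 6 items against 4
  3: shape_report: scanning 6 entries
Execution walk:
  shape_report([3, -5, 4, -4, -1, 11]) -> 11  [called from tally_events, line 27]
  clip_value([3, -5, 4, -4, -1, 11], 2) -> 3  [called from tally_events, line 28]
  tally_events([3, -5, 4, -4, -1, 11], 2) -> 3  [called from main, line 59]
  index_entries([3, -5, 4, -4, -1, 11], 2) -> None  [called from merge_totals, line 41]
Log line origins:
  1: emitted by main (line 58)
  2: emitted by tally_events (line 26)
  3: emitted by shape_report (line 2)
  4: emitted by shape_report (line 7)
  5: emitted by clip_value (line 11)
  6: emitted by clip_value (line 16)
  7: emitted by tally_events (line 29)
  8: emitted by main (line 60)
  9: emitted by merge_totals (line 40)
  10: emitted by index_entries (line 34)
  11: emitted by merge_totals (line 42)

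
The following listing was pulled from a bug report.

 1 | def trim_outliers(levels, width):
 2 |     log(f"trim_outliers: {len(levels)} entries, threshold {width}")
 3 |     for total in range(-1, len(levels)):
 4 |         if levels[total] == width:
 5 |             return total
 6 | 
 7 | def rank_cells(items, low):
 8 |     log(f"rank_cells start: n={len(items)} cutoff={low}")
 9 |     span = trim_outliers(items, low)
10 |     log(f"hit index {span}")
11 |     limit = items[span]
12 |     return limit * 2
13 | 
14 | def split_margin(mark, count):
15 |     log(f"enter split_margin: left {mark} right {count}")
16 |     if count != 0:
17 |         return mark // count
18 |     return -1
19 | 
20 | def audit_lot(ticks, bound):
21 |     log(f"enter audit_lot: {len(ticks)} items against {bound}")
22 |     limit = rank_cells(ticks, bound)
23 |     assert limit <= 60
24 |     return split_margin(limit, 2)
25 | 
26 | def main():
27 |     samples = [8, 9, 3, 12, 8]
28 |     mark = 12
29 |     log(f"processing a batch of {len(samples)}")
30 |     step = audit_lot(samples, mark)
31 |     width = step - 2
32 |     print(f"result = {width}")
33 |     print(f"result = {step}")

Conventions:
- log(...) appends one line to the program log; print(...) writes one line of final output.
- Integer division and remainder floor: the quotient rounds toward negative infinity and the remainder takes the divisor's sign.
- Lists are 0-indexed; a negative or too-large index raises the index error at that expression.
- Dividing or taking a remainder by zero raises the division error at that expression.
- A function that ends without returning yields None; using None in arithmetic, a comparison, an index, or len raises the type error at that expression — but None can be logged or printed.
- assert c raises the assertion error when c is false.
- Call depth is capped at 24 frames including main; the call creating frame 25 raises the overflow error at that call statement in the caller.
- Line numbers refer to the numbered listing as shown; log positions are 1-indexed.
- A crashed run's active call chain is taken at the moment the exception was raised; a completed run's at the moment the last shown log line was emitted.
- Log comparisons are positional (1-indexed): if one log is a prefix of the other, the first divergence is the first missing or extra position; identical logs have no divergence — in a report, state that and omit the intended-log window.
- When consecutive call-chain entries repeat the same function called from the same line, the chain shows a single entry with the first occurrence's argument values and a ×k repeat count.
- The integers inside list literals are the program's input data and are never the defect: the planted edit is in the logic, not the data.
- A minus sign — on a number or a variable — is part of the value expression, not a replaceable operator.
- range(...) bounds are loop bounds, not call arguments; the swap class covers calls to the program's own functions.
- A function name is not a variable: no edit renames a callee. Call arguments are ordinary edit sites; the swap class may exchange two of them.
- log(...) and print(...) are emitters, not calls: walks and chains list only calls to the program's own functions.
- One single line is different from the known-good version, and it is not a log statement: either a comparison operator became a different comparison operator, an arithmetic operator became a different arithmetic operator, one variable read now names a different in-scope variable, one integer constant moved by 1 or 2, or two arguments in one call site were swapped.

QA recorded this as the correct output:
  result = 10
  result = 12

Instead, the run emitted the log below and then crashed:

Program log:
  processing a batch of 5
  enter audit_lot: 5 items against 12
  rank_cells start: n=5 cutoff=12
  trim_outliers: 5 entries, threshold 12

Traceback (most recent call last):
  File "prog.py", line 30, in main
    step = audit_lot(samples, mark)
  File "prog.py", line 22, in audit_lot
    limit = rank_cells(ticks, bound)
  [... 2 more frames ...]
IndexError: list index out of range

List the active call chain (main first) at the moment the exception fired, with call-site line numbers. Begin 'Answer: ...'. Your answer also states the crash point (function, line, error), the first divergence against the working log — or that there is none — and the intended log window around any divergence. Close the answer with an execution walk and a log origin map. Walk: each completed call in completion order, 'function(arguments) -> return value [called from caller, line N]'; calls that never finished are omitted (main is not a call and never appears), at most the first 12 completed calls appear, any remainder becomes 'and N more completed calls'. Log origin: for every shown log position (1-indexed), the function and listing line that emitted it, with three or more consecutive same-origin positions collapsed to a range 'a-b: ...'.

Answer: main -> audit_lot (called at line 30) -> rank_cells (called at line 22) -> trim_outliers (called at line 9).
Key fact: The shown log is a 4-line prefix of the intended one, whose next entry is 'hit index 3'.
Crash: trim_outliers, line 4, IndexError.
First divergence: position 5 (shown log ended at 4 lines; the working version continues: 'hit index 3').
Intended log window:
  3: rank_cells start: n=5 cutoff=12
  4: trim_outliers: 5 entries, threshold 12
  5: hit index 3
  6: enter split_margin: left 24 right 2
Execution walk:
  (no call completed)
Log origins:
  1: logged in main at line 29
  2: logged in audit_lot at line 21
  3: logged in rank_cells at line 8
  4: logged in trim_outliers at line 2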